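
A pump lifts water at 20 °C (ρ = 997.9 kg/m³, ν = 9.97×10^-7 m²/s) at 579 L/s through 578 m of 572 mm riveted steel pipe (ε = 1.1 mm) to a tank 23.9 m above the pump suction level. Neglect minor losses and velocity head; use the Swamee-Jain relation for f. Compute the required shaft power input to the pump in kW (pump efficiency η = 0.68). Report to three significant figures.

P_shaft ≈ 250 kW

V = 4Q/(πD²) = 2.253 m/s; Re = 1.29×10^6; ε/D = 0.00192; f = 0.02339
h_f = f(L/D)V²/2g = 6.116 m
Total head H = z + h_f = 23.9 + 6.116 = 30.02 m
P_hyd = ρgQH = 997.9·9.81·0.579·30.02 = 170.1 kW
P_shaft = P_hyd/η = 170.1/0.68 = 250.2 kW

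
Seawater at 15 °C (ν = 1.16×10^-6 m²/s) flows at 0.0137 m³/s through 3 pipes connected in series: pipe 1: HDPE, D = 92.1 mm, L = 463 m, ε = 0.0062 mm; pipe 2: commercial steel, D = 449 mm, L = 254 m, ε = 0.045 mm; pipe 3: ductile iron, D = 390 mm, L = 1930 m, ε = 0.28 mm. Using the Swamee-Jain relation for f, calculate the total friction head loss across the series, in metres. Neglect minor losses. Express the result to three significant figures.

H ≈ 18.2 m

Pipe 1: V = 2.056 m/s, Re = 1.63×10^5, ε/D = 6.73×10^-5, f = 0.01669, h_1 = f(L/D)V²/2g = 18.09 m
Pipe 2: V = 0.08652 m/s, Re = 3.35×10^4, ε/D = 1.00×10^-4, f = 0.02310, h_2 = f(L/D)V²/2g = 0.004986 m
Pipe 3: V = 0.1147 m/s, Re = 3.86×10^4, ε/D = 7.18×10^-4, f = 0.02432, h_3 = f(L/D)V²/2g = 0.08068 m
Series → Q common, losses add: H = Σh = 18.17 m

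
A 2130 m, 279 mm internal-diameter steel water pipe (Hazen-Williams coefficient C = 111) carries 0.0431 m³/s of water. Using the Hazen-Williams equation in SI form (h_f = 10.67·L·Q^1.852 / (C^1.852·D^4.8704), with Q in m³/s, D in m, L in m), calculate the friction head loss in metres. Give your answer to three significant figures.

h_f ≈ 5.49 m

h_f = 10.67·2130·0.0431^1.852 / (111^1.852·0.279^4.8704) = 5.493 m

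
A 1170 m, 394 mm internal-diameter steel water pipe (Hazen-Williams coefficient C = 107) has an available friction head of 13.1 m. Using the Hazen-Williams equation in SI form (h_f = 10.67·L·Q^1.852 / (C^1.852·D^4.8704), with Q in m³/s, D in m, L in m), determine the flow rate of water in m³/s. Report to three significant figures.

Rearranging: Q = [h_f·C^1.852·D^4.8704 / (10.67·L)]^(1/1.852)
Q = [13.1·107^1.852·0.394^4.8704 / (10.67·1170)]^0.540 = 0.2275 m³/s

Q ≈ 0.228 m³/s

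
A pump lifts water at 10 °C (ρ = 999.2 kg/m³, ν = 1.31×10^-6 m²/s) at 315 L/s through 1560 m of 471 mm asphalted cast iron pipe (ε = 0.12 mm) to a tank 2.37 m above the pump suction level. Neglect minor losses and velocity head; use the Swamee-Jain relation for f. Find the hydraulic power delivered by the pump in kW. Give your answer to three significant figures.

V = 4Q/(πD²) = 1.808 m/s; Re = 6.50×10^5; ε/D = 2.55×10^-4; f = 0.01571
h_f = f(L/D)V²/2g = 8.668 m
Total head H = z + h_f = 2.37 + 8.668 = 11.04 m
P_hyd = ρgQH = 999.2·9.81·0.315·11.04 = 34.08 kW

P_hyd ≈ 34.1 kW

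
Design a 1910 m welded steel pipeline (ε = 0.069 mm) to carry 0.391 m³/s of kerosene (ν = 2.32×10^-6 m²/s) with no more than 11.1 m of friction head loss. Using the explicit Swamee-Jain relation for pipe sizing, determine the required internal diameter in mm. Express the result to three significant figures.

Swamee-Jain (Type III): D = 0.66·[ε^1.25·(LQ²/(gh_f))^4.75 + ν·Q^9.4·(L/(gh_f))^5.2]^0.04
LQ²/(gh_f) = 2.682; L/(gh_f) = 17.54
Term 1 = ε^1.25·(…)^4.75 = 6.81×10^-4; Term 2 = ν·Q^9.4·(…)^5.2 = 0.00100
D = 0.66·(6.81×10^-4 + 0.00100)^0.04 = 0.5112 m = 511 mm
Check: V = 1.91 m/s, Re = 4.20×10^5, f = 0.01514, h_f = 10.5 m ≈ 11.1 m ✓

D ≈ 511 mm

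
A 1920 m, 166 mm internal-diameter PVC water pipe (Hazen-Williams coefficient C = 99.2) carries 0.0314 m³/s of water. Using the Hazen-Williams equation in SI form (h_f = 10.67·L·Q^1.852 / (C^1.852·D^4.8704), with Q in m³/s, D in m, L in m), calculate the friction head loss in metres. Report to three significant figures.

h_f ≈ 42.5 m

h_f = 10.67·1920·0.0314^1.852 / (99.2^1.852·0.166^4.8704) = 42.52 m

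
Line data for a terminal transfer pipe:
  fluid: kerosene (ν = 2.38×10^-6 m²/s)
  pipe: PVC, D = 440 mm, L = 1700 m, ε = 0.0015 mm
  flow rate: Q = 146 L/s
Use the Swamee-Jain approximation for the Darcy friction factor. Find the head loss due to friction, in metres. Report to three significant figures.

V = 4Q/(πD²) = 4·0.146/(π·0.440²) = 0.9602 m/s
Re = VD/ν = 0.9602·0.440/2.38×10^-6 = 1.78×10^5 → turbulent
ε/D = 0.0015/440 = 3.41×10^-6
Swamee-Jain: f = 0.01593
h_f = f(L/D)V²/(2g) = 0.01593·(1700/0.440)·0.9602²/(2·9.81) = 2.892 m

h_f ≈ 2.89 m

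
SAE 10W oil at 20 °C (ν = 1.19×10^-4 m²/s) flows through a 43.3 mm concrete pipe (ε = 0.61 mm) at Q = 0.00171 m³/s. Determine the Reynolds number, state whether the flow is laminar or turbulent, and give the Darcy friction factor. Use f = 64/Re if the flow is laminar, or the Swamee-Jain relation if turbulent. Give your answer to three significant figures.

V = 4Q/(πD²) = 1.161 m/s
Re = VD/ν = 1.161·0.0433/1.19×10^-4 = 423
Re < 2300 → laminar → f = 64/Re = 0.1515

Re ≈ 423; laminar; f = 64/Re ≈ 0.151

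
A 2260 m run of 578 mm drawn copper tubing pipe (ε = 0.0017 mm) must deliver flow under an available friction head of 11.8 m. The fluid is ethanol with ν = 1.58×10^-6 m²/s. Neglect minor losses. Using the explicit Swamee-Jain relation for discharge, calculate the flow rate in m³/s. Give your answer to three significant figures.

Q ≈ 0.579 m³/s

Swamee-Jain (Type II): Q = -0.965·√(gD⁵h_f/L)·ln[ε/(3.7D) + √(3.17ν²L/(gD³h_f))]
√(gD⁵h_f/L) = √(9.81·0.578⁵·11.8/2260) = 0.05748
ε/(3.7D) = 7.95×10^-7; √(3.17ν²L/(gD³h_f)) = 2.83×10^-5
Q = -0.965·0.05748·ln(2.908×10^-5) = 0.5794 m³/s
Check: V = 2.21 m/s, Re = 8.08×10^5, f = 0.01210, h_f = 11.8 m ≈ 11.8 m ✓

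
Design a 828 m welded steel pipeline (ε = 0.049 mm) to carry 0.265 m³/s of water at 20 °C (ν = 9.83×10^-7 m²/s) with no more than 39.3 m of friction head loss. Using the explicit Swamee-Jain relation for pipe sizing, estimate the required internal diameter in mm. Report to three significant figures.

D ≈ 284 mm

Swamee-Jain (Type III): D = 0.66·[ε^1.25·(LQ²/(gh_f))^4.75 + ν·Q^9.4·(L/(gh_f))^5.2]^0.04
LQ²/(gh_f) = 0.1508; L/(gh_f) = 2.148
Term 1 = ε^1.25·(…)^4.75 = 5.13×10^-10; Term 2 = ν·Q^9.4·(…)^5.2 = 1.98×10^-10
D = 0.66·(5.13×10^-10 + 1.98×10^-10)^0.04 = 0.2842 m = 284 mm
Check: V = 4.18 m/s, Re = 1.21×10^6, f = 0.01430, h_f = 37.1 m ≈ 39.3 m ✓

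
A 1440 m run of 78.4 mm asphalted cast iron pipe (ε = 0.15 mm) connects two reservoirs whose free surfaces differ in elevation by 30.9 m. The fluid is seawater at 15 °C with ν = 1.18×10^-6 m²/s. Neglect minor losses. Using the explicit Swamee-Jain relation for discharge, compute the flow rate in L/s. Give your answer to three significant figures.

Q ≈ 5.51 L/s

Swamee-Jain (Type II): Q = -0.965·√(gD⁵h_f/L)·ln[ε/(3.7D) + √(3.17ν²L/(gD³h_f))]
√(gD⁵h_f/L) = √(9.81·0.0784⁵·30.9/1440) = 7.896×10^-4
ε/(3.7D) = 5.17×10^-4; √(3.17ν²L/(gD³h_f)) = 2.09×10^-4
Q = -0.965·7.896×10^-4·ln(7.257×10^-4) = 0.005508 m³/s
Check: V = 1.14 m/s, Re = 7.58×10^4, f = 0.02560, h_f = 31.2 m ≈ 30.9 m ✓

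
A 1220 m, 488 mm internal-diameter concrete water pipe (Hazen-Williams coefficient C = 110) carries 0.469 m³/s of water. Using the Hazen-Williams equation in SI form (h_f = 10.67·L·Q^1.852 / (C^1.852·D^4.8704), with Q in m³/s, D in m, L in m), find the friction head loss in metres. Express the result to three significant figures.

h_f ≈ 17.5 m

h_f = 10.67·1220·0.469^1.852 / (110^1.852·0.488^4.8704) = 17.47 m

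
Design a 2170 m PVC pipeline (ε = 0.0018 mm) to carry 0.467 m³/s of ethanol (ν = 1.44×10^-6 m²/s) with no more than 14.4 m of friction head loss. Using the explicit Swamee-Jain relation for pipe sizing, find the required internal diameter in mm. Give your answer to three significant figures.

D ≈ 511 mm

Swamee-Jain (Type III): D = 0.66·[ε^1.25·(LQ²/(gh_f))^4.75 + ν·Q^9.4·(L/(gh_f))^5.2]^0.04
LQ²/(gh_f) = 3.350; L/(gh_f) = 15.36
Term 1 = ε^1.25·(…)^4.75 = 2.06×10^-5; Term 2 = ν·Q^9.4·(…)^5.2 = 0.00166
D = 0.66·(2.06×10^-5 + 0.00166)^0.04 = 0.5111 m = 511 mm
Check: V = 2.28 m/s, Re = 8.08×10^5, f = 0.01211, h_f = 13.6 m ≈ 14.4 m ✓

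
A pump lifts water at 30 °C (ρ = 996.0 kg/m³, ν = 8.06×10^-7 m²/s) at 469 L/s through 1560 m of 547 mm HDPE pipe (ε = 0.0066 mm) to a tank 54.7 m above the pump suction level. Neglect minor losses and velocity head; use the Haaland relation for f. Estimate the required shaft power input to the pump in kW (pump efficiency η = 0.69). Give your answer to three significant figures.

V = 4Q/(πD²) = 1.996 m/s; Re = 1.35×10^6; ε/D = 1.21×10^-5; f = 0.01129
h_f = f(L/D)V²/2g = 6.536 m
Total head H = z + h_f = 54.7 + 6.536 = 61.24 m
P_hyd = ρgQH = 996.0·9.81·0.469·61.24 = 280.6 kW
P_shaft = P_hyd/η = 280.6/0.69 = 406.7 kW

P_shaft ≈ 407 kW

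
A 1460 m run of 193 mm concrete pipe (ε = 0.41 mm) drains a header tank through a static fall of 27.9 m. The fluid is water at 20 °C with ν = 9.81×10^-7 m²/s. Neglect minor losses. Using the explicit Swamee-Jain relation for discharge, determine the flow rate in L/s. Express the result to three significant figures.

Swamee-Jain (Type II): Q = -0.965·√(gD⁵h_f/L)·ln[ε/(3.7D) + √(3.17ν²L/(gD³h_f))]
√(gD⁵h_f/L) = √(9.81·0.193⁵·27.9/1460) = 0.007085
ε/(3.7D) = 5.74×10^-4; √(3.17ν²L/(gD³h_f)) = 4.76×10^-5
Q = -0.965·0.007085·ln(6.217×10^-4) = 0.05048 m³/s
Check: V = 1.73 m/s, Re = 3.39×10^5, f = 0.02445, h_f = 28.1 m ≈ 27.9 m ✓

Q ≈ 50.5 L/s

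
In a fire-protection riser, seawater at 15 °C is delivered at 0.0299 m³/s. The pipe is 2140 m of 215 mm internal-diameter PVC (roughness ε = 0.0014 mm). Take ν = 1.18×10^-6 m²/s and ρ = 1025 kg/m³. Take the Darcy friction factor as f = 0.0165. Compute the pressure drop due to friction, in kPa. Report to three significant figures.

V = 4Q/(πD²) = 4·0.0299/(π·0.215²) = 0.8236 m/s
h_f = f(L/D)V²/(2g) = 0.01650·(2140/0.215)·0.8236²/(2·9.81) = 5.678 m
Δp = ρg·h_f = 1025·9.81·5.678 = 57.09 kPa

Δp ≈ 57.1 kPa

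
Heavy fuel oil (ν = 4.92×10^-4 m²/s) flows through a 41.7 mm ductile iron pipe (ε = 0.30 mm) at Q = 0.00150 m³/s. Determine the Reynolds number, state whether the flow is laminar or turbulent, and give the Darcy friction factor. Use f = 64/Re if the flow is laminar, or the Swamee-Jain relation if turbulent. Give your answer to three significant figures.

Re ≈ 93.1; laminar; f = 64/Re ≈ 0.688

V = 4Q/(πD²) = 1.098 m/s
Re = VD/ν = 1.098·0.0417/4.92×10^-4 = 93.1
Re < 2300 → laminar → f = 64/Re = 0.6875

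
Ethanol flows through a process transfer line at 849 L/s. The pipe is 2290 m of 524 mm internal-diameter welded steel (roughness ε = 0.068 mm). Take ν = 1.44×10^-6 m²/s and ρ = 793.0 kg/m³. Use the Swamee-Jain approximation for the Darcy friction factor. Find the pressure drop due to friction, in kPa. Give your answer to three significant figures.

V = 4Q/(πD²) = 4·0.849/(π·0.524²) = 3.937 m/s
Re = VD/ν = 3.937·0.524/1.44×10^-6 = 1.43×10^6 → turbulent
ε/D = 0.068/524 = 1.30×10^-4
Swamee-Jain: f = 0.01360
h_f = f(L/D)V²/(2g) = 0.01360·(2290/0.524)·3.937²/(2·9.81) = 46.96 m
Δp = ρg·h_f = 793.0·9.81·46.96 = 365.3 kPa

Δp ≈ 365 kPa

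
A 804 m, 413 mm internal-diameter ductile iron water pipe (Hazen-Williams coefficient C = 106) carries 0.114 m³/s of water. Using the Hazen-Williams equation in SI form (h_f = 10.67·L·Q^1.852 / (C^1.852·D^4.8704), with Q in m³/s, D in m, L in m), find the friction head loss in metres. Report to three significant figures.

h_f = 10.67·804·0.114^1.852 / (106^1.852·0.413^4.8704) = 2.025 m

h_f ≈ 2.02 m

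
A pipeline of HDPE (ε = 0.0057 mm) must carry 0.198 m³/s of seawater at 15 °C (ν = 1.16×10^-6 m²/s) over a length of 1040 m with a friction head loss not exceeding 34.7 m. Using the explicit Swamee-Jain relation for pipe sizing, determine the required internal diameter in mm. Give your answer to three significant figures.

Swamee-Jain (Type III): D = 0.66·[ε^1.25·(LQ²/(gh_f))^4.75 + ν·Q^9.4·(L/(gh_f))^5.2]^0.04
LQ²/(gh_f) = 0.1198; L/(gh_f) = 3.055
Term 1 = ε^1.25·(…)^4.75 = 1.17×10^-11; Term 2 = ν·Q^9.4·(…)^5.2 = 9.45×10^-11
D = 0.66·(1.17×10^-11 + 9.45×10^-11)^0.04 = 0.2634 m = 263 mm
Check: V = 3.63 m/s, Re = 8.25×10^5, f = 0.01245, h_f = 33.1 m ≈ 34.7 m ✓

D ≈ 263 mm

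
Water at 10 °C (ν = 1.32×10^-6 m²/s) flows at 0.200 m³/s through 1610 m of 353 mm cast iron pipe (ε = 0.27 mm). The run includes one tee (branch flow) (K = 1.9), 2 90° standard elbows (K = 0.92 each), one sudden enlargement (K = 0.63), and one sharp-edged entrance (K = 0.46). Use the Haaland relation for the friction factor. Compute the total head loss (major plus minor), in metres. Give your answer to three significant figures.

H_L ≈ 19.5 m

V = 4Q/(πD²) = 2.044 m/s; V²/2g = 0.2129 m
Re = 5.47×10^5, ε/D = 7.65×10^-4 → f = 0.01903 (Haaland)
Major: h_f = f(L/D)·V²/2g = 0.01903·4561·0.2129 = 18.47 m
Minor: ΣK = 4.83; h_m = ΣK·V²/2g = 1.028 m
Total H_L = 18.47 + 1.028 = 19.50 m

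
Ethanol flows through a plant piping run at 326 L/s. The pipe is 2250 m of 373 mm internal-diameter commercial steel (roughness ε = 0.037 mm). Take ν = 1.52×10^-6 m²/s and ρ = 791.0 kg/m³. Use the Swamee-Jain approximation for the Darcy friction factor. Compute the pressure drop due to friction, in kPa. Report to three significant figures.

Δp ≈ 295 kPa

V = 4Q/(πD²) = 4·0.326/(π·0.373²) = 2.983 m/s
Re = VD/ν = 2.983·0.373/1.52×10^-6 = 7.32×10^5 → turbulent
ε/D = 0.037/373 = 9.92×10^-5
Swamee-Jain: f = 0.01388
h_f = f(L/D)V²/(2g) = 0.01388·(2250/0.373)·2.983²/(2·9.81) = 37.99 m
Δp = ρg·h_f = 791.0·9.81·37.99 = 294.8 kPa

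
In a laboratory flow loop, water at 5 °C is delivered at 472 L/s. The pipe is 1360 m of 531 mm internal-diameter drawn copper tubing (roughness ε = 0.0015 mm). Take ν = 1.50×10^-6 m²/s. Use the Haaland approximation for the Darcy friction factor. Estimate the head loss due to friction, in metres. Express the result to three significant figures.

h_f ≈ 7.23 m

V = 4Q/(πD²) = 4·0.472/(π·0.531²) = 2.131 m/s
Re = VD/ν = 2.131·0.531/1.50×10^-6 = 7.55×10^5 → turbulent
ε/D = 0.0015/531 = 2.82×10^-6
Haaland: f = 0.01219
h_f = f(L/D)V²/(2g) = 0.01219·(1360/0.531)·2.131²/(2·9.81) = 7.231 m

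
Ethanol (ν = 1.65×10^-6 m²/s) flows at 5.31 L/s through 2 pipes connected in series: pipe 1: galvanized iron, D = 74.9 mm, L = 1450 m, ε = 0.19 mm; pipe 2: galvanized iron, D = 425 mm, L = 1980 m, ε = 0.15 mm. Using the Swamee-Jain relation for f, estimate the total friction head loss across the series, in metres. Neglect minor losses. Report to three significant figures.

H ≈ 39.8 m

Pipe 1: V = 1.205 m/s, Re = 5.47×10^4, ε/D = 0.00254, f = 0.02776, h_1 = f(L/D)V²/2g = 39.78 m
Pipe 2: V = 0.03743 m/s, Re = 9640, ε/D = 3.53×10^-4, f = 0.03189, h_2 = f(L/D)V²/2g = 0.01061 m
Series → Q common, losses add: H = Σh = 39.79 m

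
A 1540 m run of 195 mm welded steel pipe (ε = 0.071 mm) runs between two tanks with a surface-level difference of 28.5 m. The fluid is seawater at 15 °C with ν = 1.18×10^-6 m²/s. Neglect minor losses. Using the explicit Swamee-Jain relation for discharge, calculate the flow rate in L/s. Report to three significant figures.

Q ≈ 60.5 L/s

Swamee-Jain (Type II): Q = -0.965·√(gD⁵h_f/L)·ln[ε/(3.7D) + √(3.17ν²L/(gD³h_f))]
√(gD⁵h_f/L) = √(9.81·0.195⁵·28.5/1540) = 0.007155
ε/(3.7D) = 9.84×10^-5; √(3.17ν²L/(gD³h_f)) = 5.73×10^-5
Q = -0.965·0.007155·ln(1.557×10^-4) = 0.06053 m³/s
Check: V = 2.03 m/s, Re = 3.35×10^5, f = 0.01734, h_f = 28.7 m ≈ 28.5 m ✓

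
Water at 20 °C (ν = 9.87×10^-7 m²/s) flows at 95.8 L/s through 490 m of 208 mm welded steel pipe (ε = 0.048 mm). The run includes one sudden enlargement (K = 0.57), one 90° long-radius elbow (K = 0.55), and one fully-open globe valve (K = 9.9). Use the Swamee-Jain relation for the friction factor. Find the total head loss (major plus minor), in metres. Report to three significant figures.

H_L ≈ 19.3 m

V = 4Q/(πD²) = 2.819 m/s; V²/2g = 0.4051 m
Re = 5.94×10^5, ε/D = 2.31×10^-4 → f = 0.01559 (Swamee-Jain)
Major: h_f = f(L/D)·V²/2g = 0.01559·2356·0.4051 = 14.88 m
Minor: ΣK = 11.0; h_m = ΣK·V²/2g = 4.465 m
Total H_L = 14.88 + 4.465 = 19.34 m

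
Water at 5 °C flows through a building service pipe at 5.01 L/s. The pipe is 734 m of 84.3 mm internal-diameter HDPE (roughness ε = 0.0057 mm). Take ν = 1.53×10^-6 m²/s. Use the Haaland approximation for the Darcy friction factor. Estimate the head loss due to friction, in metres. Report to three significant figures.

V = 4Q/(πD²) = 4·0.00501/(π·0.0843²) = 0.8976 m/s
Re = VD/ν = 0.8976·0.0843/1.53×10^-6 = 4.95×10^4 → turbulent
ε/D = 0.0057/84.3 = 6.76×10^-5
Haaland: f = 0.02095
h_f = f(L/D)V²/(2g) = 0.02095·(734/0.0843)·0.8976²/(2·9.81) = 7.490 m

h_f ≈ 7.49 m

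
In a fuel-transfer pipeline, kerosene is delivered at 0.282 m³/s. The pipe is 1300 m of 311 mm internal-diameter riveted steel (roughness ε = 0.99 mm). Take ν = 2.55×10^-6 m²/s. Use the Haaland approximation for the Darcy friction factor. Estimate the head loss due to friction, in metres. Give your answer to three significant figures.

V = 4Q/(πD²) = 4·0.282/(π·0.311²) = 3.712 m/s
Re = VD/ν = 3.712·0.311/2.55×10^-6 = 4.53×10^5 → turbulent
ε/D = 0.99/311 = 0.00318
Haaland: f = 0.02692
h_f = f(L/D)V²/(2g) = 0.02692·(1300/0.311)·3.712²/(2·9.81) = 79.03 m

h_f ≈ 79.0 m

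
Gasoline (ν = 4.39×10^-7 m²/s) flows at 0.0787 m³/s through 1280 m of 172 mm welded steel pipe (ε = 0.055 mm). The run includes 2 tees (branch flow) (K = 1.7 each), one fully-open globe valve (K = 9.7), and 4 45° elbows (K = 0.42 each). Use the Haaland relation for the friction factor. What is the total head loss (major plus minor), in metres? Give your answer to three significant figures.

V = 4Q/(πD²) = 3.387 m/s; V²/2g = 0.5847 m
Re = 1.33×10^6, ε/D = 3.20×10^-4 → f = 0.01564 (Haaland)
Major: h_f = f(L/D)·V²/2g = 0.01564·7442·0.5847 = 68.04 m
Minor: ΣK = 14.8; h_m = ΣK·V²/2g = 8.642 m
Total H_L = 68.04 + 8.642 = 76.69 m

H_L ≈ 76.7 m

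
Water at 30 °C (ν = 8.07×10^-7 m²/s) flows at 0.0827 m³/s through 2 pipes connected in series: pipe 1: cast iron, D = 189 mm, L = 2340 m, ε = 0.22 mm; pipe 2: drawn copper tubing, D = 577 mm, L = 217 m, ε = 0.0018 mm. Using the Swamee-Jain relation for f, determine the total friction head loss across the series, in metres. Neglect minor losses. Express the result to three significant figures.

H ≈ 115 m

Pipe 1: V = 2.948 m/s, Re = 6.90×10^5, ε/D = 0.00116, f = 0.02088, h_1 = f(L/D)V²/2g = 114.5 m
Pipe 2: V = 0.3163 m/s, Re = 2.26×10^5, ε/D = 3.12×10^-6, f = 0.01520, h_2 = f(L/D)V²/2g = 0.02914 m
Series → Q common, losses add: H = Σh = 114.5 m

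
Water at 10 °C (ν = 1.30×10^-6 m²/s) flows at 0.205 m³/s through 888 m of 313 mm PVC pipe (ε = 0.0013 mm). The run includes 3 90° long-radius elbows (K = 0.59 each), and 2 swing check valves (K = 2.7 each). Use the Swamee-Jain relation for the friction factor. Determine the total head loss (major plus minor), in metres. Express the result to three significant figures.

H_L ≈ 15.5 m

V = 4Q/(πD²) = 2.664 m/s; V²/2g = 0.3618 m
Re = 6.41×10^5, ε/D = 4.15×10^-6 → f = 0.01260 (Swamee-Jain)
Major: h_f = f(L/D)·V²/2g = 0.01260·2837·0.3618 = 12.94 m
Minor: ΣK = 7.17; h_m = ΣK·V²/2g = 2.594 m
Total H_L = 12.94 + 2.594 = 15.53 m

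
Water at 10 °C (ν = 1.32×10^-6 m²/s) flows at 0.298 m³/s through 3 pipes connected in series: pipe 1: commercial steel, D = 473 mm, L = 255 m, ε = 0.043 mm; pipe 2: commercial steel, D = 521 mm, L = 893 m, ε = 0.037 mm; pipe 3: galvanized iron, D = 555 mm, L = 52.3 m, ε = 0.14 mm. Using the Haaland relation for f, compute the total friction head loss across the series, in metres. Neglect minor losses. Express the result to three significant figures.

H ≈ 3.56 m

Pipe 1: V = 1.696 m/s, Re = 6.08×10^5, ε/D = 9.09×10^-5, f = 0.01385, h_1 = f(L/D)V²/2g = 1.094 m
Pipe 2: V = 1.398 m/s, Re = 5.52×10^5, ε/D = 7.10×10^-5, f = 0.01375, h_2 = f(L/D)V²/2g = 2.348 m
Pipe 3: V = 1.232 m/s, Re = 5.18×10^5, ε/D = 2.52×10^-4, f = 0.01572, h_3 = f(L/D)V²/2g = 0.1146 m
Series → Q common, losses add: H = Σh = 3.557 m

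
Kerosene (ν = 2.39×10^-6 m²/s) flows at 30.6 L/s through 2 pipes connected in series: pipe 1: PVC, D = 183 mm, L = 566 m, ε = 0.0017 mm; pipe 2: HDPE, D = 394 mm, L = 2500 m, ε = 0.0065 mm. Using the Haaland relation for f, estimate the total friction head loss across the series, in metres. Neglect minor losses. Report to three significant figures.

H ≈ 4.34 m

Pipe 1: V = 1.163 m/s, Re = 8.91×10^4, ε/D = 9.29×10^-6, f = 0.01829, h_1 = f(L/D)V²/2g = 3.903 m
Pipe 2: V = 0.2510 m/s, Re = 4.14×10^4, ε/D = 1.65×10^-5, f = 0.02166, h_2 = f(L/D)V²/2g = 0.4412 m
Series → Q common, losses add: H = Σh = 4.344 m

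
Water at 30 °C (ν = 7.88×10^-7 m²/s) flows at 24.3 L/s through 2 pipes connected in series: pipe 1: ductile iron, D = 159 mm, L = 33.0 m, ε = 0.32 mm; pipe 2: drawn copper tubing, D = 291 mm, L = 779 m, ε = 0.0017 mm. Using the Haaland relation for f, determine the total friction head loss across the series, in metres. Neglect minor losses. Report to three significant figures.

Pipe 1: V = 1.224 m/s, Re = 2.47×10^5, ε/D = 0.00201, f = 0.02414, h_1 = f(L/D)V²/2g = 0.3825 m
Pipe 2: V = 0.3654 m/s, Re = 1.35×10^5, ε/D = 5.84×10^-6, f = 0.01678, h_2 = f(L/D)V²/2g = 0.3057 m
Series → Q common, losses add: H = Σh = 0.6883 m

H ≈ 0.688 m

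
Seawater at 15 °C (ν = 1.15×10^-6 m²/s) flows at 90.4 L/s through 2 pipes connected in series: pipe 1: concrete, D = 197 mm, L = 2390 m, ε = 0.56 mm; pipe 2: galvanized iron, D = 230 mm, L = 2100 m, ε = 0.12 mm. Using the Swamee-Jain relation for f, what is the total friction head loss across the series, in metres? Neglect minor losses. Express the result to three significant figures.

H ≈ 182 m

Pipe 1: V = 2.966 m/s, Re = 5.08×10^5, ε/D = 0.00284, f = 0.02616, h_1 = f(L/D)V²/2g = 142.3 m
Pipe 2: V = 2.176 m/s, Re = 4.35×10^5, ε/D = 5.22×10^-4, f = 0.01804, h_2 = f(L/D)V²/2g = 39.74 m
Series → Q common, losses add: H = Σh = 182.0 m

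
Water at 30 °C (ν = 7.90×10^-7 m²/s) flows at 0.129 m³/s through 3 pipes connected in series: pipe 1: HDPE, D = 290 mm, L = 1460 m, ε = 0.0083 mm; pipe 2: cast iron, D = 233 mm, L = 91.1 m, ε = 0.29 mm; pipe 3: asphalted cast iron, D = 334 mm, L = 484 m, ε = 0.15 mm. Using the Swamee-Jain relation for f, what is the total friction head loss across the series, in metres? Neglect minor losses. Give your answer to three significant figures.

H ≈ 19.2 m

Pipe 1: V = 1.953 m/s, Re = 7.17×10^5, ε/D = 2.86×10^-5, f = 0.01283, h_1 = f(L/D)V²/2g = 12.56 m
Pipe 2: V = 3.025 m/s, Re = 8.92×10^5, ε/D = 0.00124, f = 0.02111, h_2 = f(L/D)V²/2g = 3.850 m
Pipe 3: V = 1.472 m/s, Re = 6.22×10^5, ε/D = 4.49×10^-4, f = 0.01726, h_3 = f(L/D)V²/2g = 2.764 m
Series → Q common, losses add: H = Σh = 19.17 m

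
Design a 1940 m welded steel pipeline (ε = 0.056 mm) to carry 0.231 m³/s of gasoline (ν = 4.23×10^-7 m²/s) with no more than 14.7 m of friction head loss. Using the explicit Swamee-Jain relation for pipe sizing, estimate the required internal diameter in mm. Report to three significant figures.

Swamee-Jain (Type III): D = 0.66·[ε^1.25·(LQ²/(gh_f))^4.75 + ν·Q^9.4·(L/(gh_f))^5.2]^0.04
LQ²/(gh_f) = 0.7179; L/(gh_f) = 13.45
Term 1 = ε^1.25·(…)^4.75 = 1.00×10^-6; Term 2 = ν·Q^9.4·(…)^5.2 = 3.27×10^-7
D = 0.66·(1.00×10^-6 + 3.27×10^-7)^0.04 = 0.3841 m = 384 mm
Check: V = 1.99 m/s, Re = 1.81×10^6, f = 0.01366, h_f = 14.0 m ≈ 14.7 m ✓

D ≈ 384 mm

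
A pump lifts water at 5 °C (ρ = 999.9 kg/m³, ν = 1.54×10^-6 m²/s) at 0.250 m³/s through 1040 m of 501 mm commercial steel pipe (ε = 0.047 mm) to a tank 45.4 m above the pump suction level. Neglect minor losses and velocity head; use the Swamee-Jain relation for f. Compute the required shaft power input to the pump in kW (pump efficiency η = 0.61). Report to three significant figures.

V = 4Q/(πD²) = 1.268 m/s; Re = 4.13×10^5; ε/D = 9.38×10^-5; f = 0.01474
h_f = f(L/D)V²/2g = 2.507 m
Total head H = z + h_f = 45.4 + 2.507 = 47.91 m
P_hyd = ρgQH = 999.9·9.81·0.250·47.91 = 117.5 kW
P_shaft = P_hyd/η = 117.5/0.61 = 192.6 kW

P_shaft ≈ 193 kW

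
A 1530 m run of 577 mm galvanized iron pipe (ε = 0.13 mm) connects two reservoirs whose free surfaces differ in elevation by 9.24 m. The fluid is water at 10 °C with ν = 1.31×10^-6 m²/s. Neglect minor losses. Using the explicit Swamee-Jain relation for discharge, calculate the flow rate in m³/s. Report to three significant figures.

Swamee-Jain (Type II): Q = -0.965·√(gD⁵h_f/L)·ln[ε/(3.7D) + √(3.17ν²L/(gD³h_f))]
√(gD⁵h_f/L) = √(9.81·0.577⁵·9.24/1530) = 0.06156
ε/(3.7D) = 6.09×10^-5; √(3.17ν²L/(gD³h_f)) = 2.19×10^-5
Q = -0.965·0.06156·ln(8.276×10^-5) = 0.5583 m³/s
Check: V = 2.14 m/s, Re = 9.41×10^5, f = 0.01509, h_f = 9.30 m ≈ 9.24 m ✓

Q ≈ 0.558 m³/s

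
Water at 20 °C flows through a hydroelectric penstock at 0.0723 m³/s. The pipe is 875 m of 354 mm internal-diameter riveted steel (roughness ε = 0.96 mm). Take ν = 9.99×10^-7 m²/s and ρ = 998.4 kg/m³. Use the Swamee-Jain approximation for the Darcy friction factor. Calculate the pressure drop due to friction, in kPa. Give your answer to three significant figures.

V = 4Q/(πD²) = 4·0.0723/(π·0.354²) = 0.7346 m/s
Re = VD/ν = 0.7346·0.354/9.99×10^-7 = 2.60×10^5 → turbulent
ε/D = 0.96/354 = 0.00271
Swamee-Jain: f = 0.02615
h_f = f(L/D)V²/(2g) = 0.02615·(875/0.354)·0.7346²/(2·9.81) = 1.778 m
Δp = ρg·h_f = 998.4·9.81·1.778 = 17.41 kPa

Δp ≈ 17.4 kPa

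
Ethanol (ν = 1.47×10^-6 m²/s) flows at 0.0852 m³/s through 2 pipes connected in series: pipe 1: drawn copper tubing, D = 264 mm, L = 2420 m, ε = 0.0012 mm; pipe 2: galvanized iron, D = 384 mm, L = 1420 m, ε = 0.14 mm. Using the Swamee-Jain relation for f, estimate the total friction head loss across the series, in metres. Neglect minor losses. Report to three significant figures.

H ≈ 18.4 m

Pipe 1: V = 1.556 m/s, Re = 2.80×10^5, ε/D = 4.55×10^-6, f = 0.01462, h_1 = f(L/D)V²/2g = 16.55 m
Pipe 2: V = 0.7357 m/s, Re = 1.92×10^5, ε/D = 3.65×10^-4, f = 0.01826, h_2 = f(L/D)V²/2g = 1.862 m
Series → Q common, losses add: H = Σh = 18.41 m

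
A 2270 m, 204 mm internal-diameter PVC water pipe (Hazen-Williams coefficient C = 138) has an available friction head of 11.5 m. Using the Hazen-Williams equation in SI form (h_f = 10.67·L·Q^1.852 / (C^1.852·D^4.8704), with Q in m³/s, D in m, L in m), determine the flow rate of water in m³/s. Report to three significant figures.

Q ≈ 0.0339 m³/s

Rearranging: Q = [h_f·C^1.852·D^4.8704 / (10.67·L)]^(1/1.852)
Q = [11.5·138^1.852·0.204^4.8704 / (10.67·2270)]^0.540 = 0.03387 m³/s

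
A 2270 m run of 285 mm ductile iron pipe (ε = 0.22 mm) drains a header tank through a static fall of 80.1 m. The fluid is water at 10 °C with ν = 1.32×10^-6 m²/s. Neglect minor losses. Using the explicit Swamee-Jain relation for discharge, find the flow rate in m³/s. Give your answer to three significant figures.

Swamee-Jain (Type II): Q = -0.965·√(gD⁵h_f/L)·ln[ε/(3.7D) + √(3.17ν²L/(gD³h_f))]
√(gD⁵h_f/L) = √(9.81·0.285⁵·80.1/2270) = 0.02551
ε/(3.7D) = 2.09×10^-4; √(3.17ν²L/(gD³h_f)) = 2.63×10^-5
Q = -0.965·0.02551·ln(2.349×10^-4) = 0.2057 m³/s
Check: V = 3.22 m/s, Re = 6.96×10^5, f = 0.01909, h_f = 80.6 m ≈ 80.1 m ✓

Q ≈ 0.206 m³/s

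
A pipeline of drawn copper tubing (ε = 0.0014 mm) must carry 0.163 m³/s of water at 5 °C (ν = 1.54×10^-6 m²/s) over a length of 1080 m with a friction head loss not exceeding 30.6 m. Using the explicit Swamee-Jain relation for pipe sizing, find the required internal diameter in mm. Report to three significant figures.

D ≈ 255 mm

Swamee-Jain (Type III): D = 0.66·[ε^1.25·(LQ²/(gh_f))^4.75 + ν·Q^9.4·(L/(gh_f))^5.2]^0.04
LQ²/(gh_f) = 0.09559; L/(gh_f) = 3.598
Term 1 = ε^1.25·(…)^4.75 = 6.91×10^-13; Term 2 = ν·Q^9.4·(…)^5.2 = 4.71×10^-11
D = 0.66·(6.91×10^-13 + 4.71×10^-11)^0.04 = 0.2551 m = 255 mm
Check: V = 3.19 m/s, Re = 5.28×10^5, f = 0.01305, h_f = 28.6 m ≈ 30.6 m ✓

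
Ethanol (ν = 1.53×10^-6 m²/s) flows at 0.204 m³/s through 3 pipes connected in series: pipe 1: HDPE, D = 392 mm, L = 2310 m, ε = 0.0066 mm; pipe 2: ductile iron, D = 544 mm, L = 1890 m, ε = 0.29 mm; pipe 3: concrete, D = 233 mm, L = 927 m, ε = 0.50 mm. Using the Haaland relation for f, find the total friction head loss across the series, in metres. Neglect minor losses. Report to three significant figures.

H ≈ 126 m

Pipe 1: V = 1.690 m/s, Re = 4.33×10^5, ε/D = 1.68×10^-5, f = 0.01358, h_1 = f(L/D)V²/2g = 11.66 m
Pipe 2: V = 0.8777 m/s, Re = 3.12×10^5, ε/D = 5.33×10^-4, f = 0.01822, h_2 = f(L/D)V²/2g = 2.485 m
Pipe 3: V = 4.784 m/s, Re = 7.29×10^5, ε/D = 0.00215, f = 0.02412, h_3 = f(L/D)V²/2g = 112.0 m
Series → Q common, losses add: H = Σh = 126.1 m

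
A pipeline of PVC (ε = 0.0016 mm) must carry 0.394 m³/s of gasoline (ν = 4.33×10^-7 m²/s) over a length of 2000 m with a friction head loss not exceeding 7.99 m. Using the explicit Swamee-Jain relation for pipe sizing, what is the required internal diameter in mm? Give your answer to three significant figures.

D ≈ 508 mm

Swamee-Jain (Type III): D = 0.66·[ε^1.25·(LQ²/(gh_f))^4.75 + ν·Q^9.4·(L/(gh_f))^5.2]^0.04
LQ²/(gh_f) = 3.961; L/(gh_f) = 25.52
Term 1 = ε^1.25·(…)^4.75 = 3.93×10^-5; Term 2 = ν·Q^9.4·(…)^5.2 = 0.00141
D = 0.66·(3.93×10^-5 + 0.00141)^0.04 = 0.5082 m = 508 mm
Check: V = 1.94 m/s, Re = 2.28×10^6, f = 0.01028, h_f = 7.79 m ≈ 7.99 m ✓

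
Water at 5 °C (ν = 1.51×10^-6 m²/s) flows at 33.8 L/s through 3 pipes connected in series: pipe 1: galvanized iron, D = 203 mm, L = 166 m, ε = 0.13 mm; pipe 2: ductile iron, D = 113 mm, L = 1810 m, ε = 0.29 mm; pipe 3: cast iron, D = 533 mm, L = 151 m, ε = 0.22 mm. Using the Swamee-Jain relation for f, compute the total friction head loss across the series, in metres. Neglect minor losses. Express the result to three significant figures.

H ≈ 240 m

Pipe 1: V = 1.044 m/s, Re = 1.40×10^5, ε/D = 6.40×10^-4, f = 0.02026, h_1 = f(L/D)V²/2g = 0.9207 m
Pipe 2: V = 3.370 m/s, Re = 2.52×10^5, ε/D = 0.00257, f = 0.02581, h_2 = f(L/D)V²/2g = 239.4 m
Pipe 3: V = 0.1515 m/s, Re = 5.35×10^4, ε/D = 4.13×10^-4, f = 0.02206, h_3 = f(L/D)V²/2g = 0.007311 m
Series → Q common, losses add: H = Σh = 240.3 m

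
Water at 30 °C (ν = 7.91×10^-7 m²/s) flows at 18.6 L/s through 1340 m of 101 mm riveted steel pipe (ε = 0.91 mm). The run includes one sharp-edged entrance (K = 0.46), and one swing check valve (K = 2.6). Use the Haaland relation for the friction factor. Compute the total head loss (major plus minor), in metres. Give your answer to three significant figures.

V = 4Q/(πD²) = 2.322 m/s; V²/2g = 0.2747 m
Re = 2.96×10^5, ε/D = 0.00901 → f = 0.03688 (Haaland)
Major: h_f = f(L/D)·V²/2g = 0.03688·13267·0.2747 = 134.4 m
Minor: ΣK = 3.06; h_m = ΣK·V²/2g = 0.8406 m
Total H_L = 134.4 + 0.8406 = 135.2 m

H_L ≈ 135 m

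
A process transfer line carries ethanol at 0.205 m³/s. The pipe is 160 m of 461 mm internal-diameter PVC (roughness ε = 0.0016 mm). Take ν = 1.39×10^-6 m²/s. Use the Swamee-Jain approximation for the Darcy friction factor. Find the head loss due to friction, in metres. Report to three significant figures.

h_f ≈ 0.364 m

V = 4Q/(πD²) = 4·0.205/(π·0.461²) = 1.228 m/s
Re = VD/ν = 1.228·0.461/1.39×10^-6 = 4.07×10^5 → turbulent
ε/D = 0.0016/461 = 3.47×10^-6
Swamee-Jain: f = 0.01363
h_f = f(L/D)V²/(2g) = 0.01363·(160/0.461)·1.228²/(2·9.81) = 0.3638 m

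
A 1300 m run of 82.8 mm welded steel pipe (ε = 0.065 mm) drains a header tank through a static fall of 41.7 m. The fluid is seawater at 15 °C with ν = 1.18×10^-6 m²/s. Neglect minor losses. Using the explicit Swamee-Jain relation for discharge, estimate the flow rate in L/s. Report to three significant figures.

Swamee-Jain (Type II): Q = -0.965·√(gD⁵h_f/L)·ln[ε/(3.7D) + √(3.17ν²L/(gD³h_f))]
√(gD⁵h_f/L) = √(9.81·0.0828⁵·41.7/1300) = 0.001107
ε/(3.7D) = 2.12×10^-4; √(3.17ν²L/(gD³h_f)) = 1.57×10^-4
Q = -0.965·0.001107·ln(3.694×10^-4) = 0.008440 m³/s
Check: V = 1.57 m/s, Re = 1.10×10^5, f = 0.02135, h_f = 42.0 m ≈ 41.7 m ✓

Q ≈ 8.44 L/s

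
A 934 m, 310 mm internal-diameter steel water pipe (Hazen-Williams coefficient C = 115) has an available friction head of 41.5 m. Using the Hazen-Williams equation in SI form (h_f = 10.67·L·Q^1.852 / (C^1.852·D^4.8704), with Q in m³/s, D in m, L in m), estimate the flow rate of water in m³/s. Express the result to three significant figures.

Rearranging: Q = [h_f·C^1.852·D^4.8704 / (10.67·L)]^(1/1.852)
Q = [41.5·115^1.852·0.310^4.8704 / (10.67·934)]^0.540 = 0.2740 m³/s

Q ≈ 0.274 m³/s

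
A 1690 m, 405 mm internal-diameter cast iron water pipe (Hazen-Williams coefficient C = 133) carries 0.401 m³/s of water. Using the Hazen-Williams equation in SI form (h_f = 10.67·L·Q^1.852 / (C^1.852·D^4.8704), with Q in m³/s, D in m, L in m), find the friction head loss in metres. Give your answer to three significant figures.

h_f = 10.67·1690·0.401^1.852 / (133^1.852·0.405^4.8704) = 31.59 m

h_f ≈ 31.6 m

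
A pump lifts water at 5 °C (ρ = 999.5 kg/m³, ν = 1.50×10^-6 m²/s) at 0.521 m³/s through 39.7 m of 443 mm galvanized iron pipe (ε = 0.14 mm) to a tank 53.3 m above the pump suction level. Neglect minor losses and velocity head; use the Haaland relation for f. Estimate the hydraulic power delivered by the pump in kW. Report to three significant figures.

V = 4Q/(πD²) = 3.380 m/s; Re = 9.98×10^5; ε/D = 3.16×10^-4; f = 0.01575
h_f = f(L/D)V²/2g = 0.8218 m
Total head H = z + h_f = 53.3 + 0.8218 = 54.12 m
P_hyd = ρgQH = 999.5·9.81·0.521·54.12 = 276.5 kW

P_hyd ≈ 276 kW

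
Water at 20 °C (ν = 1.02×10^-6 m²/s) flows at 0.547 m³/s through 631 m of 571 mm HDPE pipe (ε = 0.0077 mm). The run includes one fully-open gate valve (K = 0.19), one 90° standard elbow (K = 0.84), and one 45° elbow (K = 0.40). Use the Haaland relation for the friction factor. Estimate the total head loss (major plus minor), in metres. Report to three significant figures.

H_L ≈ 3.29 m

V = 4Q/(πD²) = 2.136 m/s; V²/2g = 0.2326 m
Re = 1.20×10^6, ε/D = 1.35×10^-5 → f = 0.01153 (Haaland)
Major: h_f = f(L/D)·V²/2g = 0.01153·1105·0.2326 = 2.962 m
Minor: ΣK = 1.43; h_m = ΣK·V²/2g = 0.3326 m
Total H_L = 2.962 + 0.3326 = 3.295 m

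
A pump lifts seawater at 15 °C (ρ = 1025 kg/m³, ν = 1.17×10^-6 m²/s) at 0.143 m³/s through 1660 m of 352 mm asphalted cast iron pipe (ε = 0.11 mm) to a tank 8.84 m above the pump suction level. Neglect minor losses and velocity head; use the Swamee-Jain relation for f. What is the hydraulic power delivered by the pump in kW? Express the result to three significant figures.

V = 4Q/(πD²) = 1.469 m/s; Re = 4.42×10^5; ε/D = 3.13×10^-4; f = 0.01661
h_f = f(L/D)V²/2g = 8.623 m
Total head H = z + h_f = 8.84 + 8.623 = 17.46 m
P_hyd = ρgQH = 1025·9.81·0.143·17.46 = 25.11 kW

P_hyd ≈ 25.1 kW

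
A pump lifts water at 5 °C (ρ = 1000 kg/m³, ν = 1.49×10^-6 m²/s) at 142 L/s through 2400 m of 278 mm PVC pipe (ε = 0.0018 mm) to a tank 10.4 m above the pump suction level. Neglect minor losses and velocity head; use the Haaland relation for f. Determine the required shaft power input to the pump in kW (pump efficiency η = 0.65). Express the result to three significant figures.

V = 4Q/(πD²) = 2.339 m/s; Re = 4.36×10^5; ε/D = 6.47×10^-6; f = 0.01345
h_f = f(L/D)V²/2g = 32.39 m
Total head H = z + h_f = 10.4 + 32.39 = 42.79 m
P_hyd = ρgQH = 1000·9.81·0.142·42.79 = 59.61 kW
P_shaft = P_hyd/η = 59.61/0.65 = 91.71 kW

P_shaft ≈ 91.7 kW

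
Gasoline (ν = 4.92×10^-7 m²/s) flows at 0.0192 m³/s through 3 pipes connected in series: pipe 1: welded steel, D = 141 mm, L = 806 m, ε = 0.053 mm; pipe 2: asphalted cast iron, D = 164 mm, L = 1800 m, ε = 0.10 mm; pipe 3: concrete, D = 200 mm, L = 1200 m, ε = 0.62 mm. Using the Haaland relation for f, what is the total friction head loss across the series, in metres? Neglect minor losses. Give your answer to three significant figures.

H ≈ 19.2 m

Pipe 1: V = 1.230 m/s, Re = 3.52×10^5, ε/D = 3.76×10^-4, f = 0.01711, h_1 = f(L/D)V²/2g = 7.535 m
Pipe 2: V = 0.9089 m/s, Re = 3.03×10^5, ε/D = 6.10×10^-4, f = 0.01867, h_2 = f(L/D)V²/2g = 8.630 m
Pipe 3: V = 0.6112 m/s, Re = 2.48×10^5, ε/D = 0.00310, f = 0.02694, h_3 = f(L/D)V²/2g = 3.077 m
Series → Q common, losses add: H = Σh = 19.24 m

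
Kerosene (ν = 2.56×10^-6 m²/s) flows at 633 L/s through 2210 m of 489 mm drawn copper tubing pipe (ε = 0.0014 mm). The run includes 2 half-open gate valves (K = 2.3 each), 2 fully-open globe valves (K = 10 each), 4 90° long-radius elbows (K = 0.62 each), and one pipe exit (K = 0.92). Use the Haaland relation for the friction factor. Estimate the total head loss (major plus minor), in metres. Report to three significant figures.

V = 4Q/(πD²) = 3.371 m/s; V²/2g = 0.5790 m
Re = 6.44×10^5, ε/D = 2.86×10^-6 → f = 0.01253 (Haaland)
Major: h_f = f(L/D)·V²/2g = 0.01253·4519·0.5790 = 32.79 m
Minor: ΣK = 28.0; h_m = ΣK·V²/2g = 16.21 m
Total H_L = 32.79 + 16.21 = 49.00 m

H_L ≈ 49.0 m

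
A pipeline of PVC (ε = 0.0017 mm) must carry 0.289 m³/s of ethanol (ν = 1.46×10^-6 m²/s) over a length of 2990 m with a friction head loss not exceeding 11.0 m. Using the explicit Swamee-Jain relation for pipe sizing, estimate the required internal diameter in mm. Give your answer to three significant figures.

D ≈ 483 mm

Swamee-Jain (Type III): D = 0.66·[ε^1.25·(LQ²/(gh_f))^4.75 + ν·Q^9.4·(L/(gh_f))^5.2]^0.04
LQ²/(gh_f) = 2.314; L/(gh_f) = 27.71
Term 1 = ε^1.25·(…)^4.75 = 3.30×10^-6; Term 2 = ν·Q^9.4·(…)^5.2 = 3.97×10^-4
D = 0.66·(3.30×10^-6 + 3.97×10^-4)^0.04 = 0.4826 m = 483 mm
Check: V = 1.58 m/s, Re = 5.22×10^5, f = 0.01305, h_f = 10.3 m ≈ 11.0 m ✓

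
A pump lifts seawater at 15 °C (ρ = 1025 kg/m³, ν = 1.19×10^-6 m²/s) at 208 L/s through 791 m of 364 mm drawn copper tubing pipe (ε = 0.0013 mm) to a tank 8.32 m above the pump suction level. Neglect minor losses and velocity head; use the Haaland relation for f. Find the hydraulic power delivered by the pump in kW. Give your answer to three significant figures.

V = 4Q/(πD²) = 1.999 m/s; Re = 6.11×10^5; ε/D = 3.57×10^-6; f = 0.01265
h_f = f(L/D)V²/2g = 5.598 m
Total head H = z + h_f = 8.32 + 5.598 = 13.92 m
P_hyd = ρgQH = 1025·9.81·0.208·13.92 = 29.11 kW

P_hyd ≈ 29.1 kW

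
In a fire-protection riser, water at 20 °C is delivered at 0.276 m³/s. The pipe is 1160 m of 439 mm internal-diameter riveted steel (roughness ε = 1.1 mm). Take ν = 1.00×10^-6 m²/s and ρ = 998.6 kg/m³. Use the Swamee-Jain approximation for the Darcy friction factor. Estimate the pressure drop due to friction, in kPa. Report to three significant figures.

V = 4Q/(πD²) = 4·0.276/(π·0.439²) = 1.823 m/s
Re = VD/ν = 1.823·0.439/1.00×10^-6 = 8.00×10^5 → turbulent
ε/D = 1.1/439 = 0.00251
Swamee-Jain: f = 0.02517
h_f = f(L/D)V²/(2g) = 0.02517·(1160/0.439)·1.823²/(2·9.81) = 11.27 m
Δp = ρg·h_f = 998.6·9.81·11.27 = 110.4 kPa

Δp ≈ 110 kPa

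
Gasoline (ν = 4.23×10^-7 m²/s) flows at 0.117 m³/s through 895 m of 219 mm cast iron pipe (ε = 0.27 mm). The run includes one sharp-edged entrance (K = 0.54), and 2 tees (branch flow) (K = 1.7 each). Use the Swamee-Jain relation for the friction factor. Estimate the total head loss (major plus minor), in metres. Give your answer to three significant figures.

V = 4Q/(πD²) = 3.106 m/s; V²/2g = 0.4917 m
Re = 1.61×10^6, ε/D = 0.00123 → f = 0.02090 (Swamee-Jain)
Major: h_f = f(L/D)·V²/2g = 0.02090·4087·0.4917 = 42.01 m
Minor: ΣK = 3.94; h_m = ΣK·V²/2g = 1.937 m
Total H_L = 42.01 + 1.937 = 43.94 m

H_L ≈ 43.9 m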